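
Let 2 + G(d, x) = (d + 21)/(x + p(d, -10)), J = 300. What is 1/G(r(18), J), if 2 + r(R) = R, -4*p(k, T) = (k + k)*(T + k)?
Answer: -252/467 ≈ -0.53961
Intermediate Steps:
p(k, T) = -k*(T + k)/2 (p(k, T) = -(k + k)*(T + k)/4 = -2*k*(T + k)/4 = -k*(T + k)/2)
r(R) = -2 + R
G(d, x) = -2 + (21 + d)/(x - d*(-10 + d)/2) (G(d, x) = -2 + (d + 21)/(x - d*(-10 + d)/2) = -2 + (21 + d)/(x - d*(-10 + d)/2))
1/G(r(18), J) = 1/(2*(-21 - (-2 + 18) + 2*300 - (-2 + 18)*(-10 + (-2 + 18)))/(-2*300 + (-2 + 18)*(-10 + (-2 + 18)))) = 1/(2*(-21 - 1*16 + 600 - 1*16*(-10 + 16))/(-600 + 16*(-10 + 16))) = 1/(2*(-21 - 16 + 600 - 1*16*6)/(-600 + 16*6)) = 1/(2*(-21 - 16 + 600 - 96)/(-600 + 96)) = 1/(2*467/(-504)) = 1/(2*(-1/504)*467) = 1/(-467/252) = -252/467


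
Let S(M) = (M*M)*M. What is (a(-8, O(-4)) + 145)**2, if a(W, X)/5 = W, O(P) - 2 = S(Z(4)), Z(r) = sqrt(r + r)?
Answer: 11025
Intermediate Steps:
Z(r) = sqrt(2)*sqrt(r) (Z(r) = sqrt(2*r) = sqrt(2)*sqrt(r))
S(M) = M**3 (S(M) = M**2*M = M**3)
O(P) = 2 + 16*sqrt(2) (O(P) = 2 + (sqrt(2)*sqrt(4))**3 = 2 + (sqrt(2)*2)**3 = 2 + (2*sqrt(2))**3 = 2 + 16*sqrt(2))
a(W, X) = 5*W
(a(-8, O(-4)) + 145)**2 = (5*(-8) + 145)**2 = (-40 + 145)**2 = 105**2 = 11025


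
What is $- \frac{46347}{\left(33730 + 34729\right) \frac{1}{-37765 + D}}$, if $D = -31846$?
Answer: $\frac{3226261017}{68459} \approx 47127.0$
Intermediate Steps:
$- \frac{46347}{\left(33730 + 34729\right) \frac{1}{-37765 + D}} = - \frac{46347}{\left(33730 + 34729\right) \frac{1}{-37765 - 31846}} = - \frac{46347}{68459 \frac{1}{-69611}} = - \frac{46347}{68459 \left(- \frac{1}{69611}\right)} = - \frac{46347}{- \frac{68459}{69611}} = \left(-46347\right) \left(- \frac{69611}{68459}\right) = \frac{3226261017}{68459}$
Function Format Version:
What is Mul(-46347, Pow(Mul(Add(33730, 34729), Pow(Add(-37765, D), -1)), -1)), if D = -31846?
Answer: Rational(3226261017, 68459) ≈ 47127.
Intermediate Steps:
Mul(-46347, Pow(Mul(Add(33730, 34729), Pow(Add(-37765, D), -1)), -1)) = Mul(-46347, Pow(Mul(Add(33730, 34729), Pow(Add(-37765, -31846), -1)), -1)) = Mul(-46347, Pow(Mul(68459, Pow(-69611, -1)), -1)) = Mul(-46347, Pow(Mul(68459, Rational(-1, 69611)), -1)) = Mul(-46347, Pow(Rational(-68459, 69611), -1)) = Mul(-46347, Rational(-69611, 68459)) = Rational(3226261017, 68459)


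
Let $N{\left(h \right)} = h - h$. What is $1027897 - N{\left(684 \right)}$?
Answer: $1027897$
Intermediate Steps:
$N{\left(h \right)} = 0$
$1027897 - N{\left(684 \right)} = 1027897 - 0 = 1027897 + 0 = 1027897$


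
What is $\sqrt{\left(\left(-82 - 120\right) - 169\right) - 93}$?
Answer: $4 i \sqrt{29} \approx 21.541 i$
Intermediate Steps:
$\sqrt{\left(\left(-82 - 120\right) - 169\right) - 93} = \sqrt{\left(-202 - 169\right) - 93} = \sqrt{-371 - 93} = \sqrt{-464} = 4 i \sqrt{29}$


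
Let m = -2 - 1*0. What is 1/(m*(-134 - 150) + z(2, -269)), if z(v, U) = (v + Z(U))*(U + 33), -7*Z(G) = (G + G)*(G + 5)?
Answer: 7/33520224 ≈ 2.0883e-7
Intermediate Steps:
m = -2 (m = -2 + 0 = -2)
Z(G) = -2*G*(5 + G)/7 (Z(G) = -(G + G)*(G + 5)/7 = -2*G*(5 + G)/7)
z(v, U) = (33 + U)*(v - 2*U*(5 + U)/7) (z(v, U) = (v - 2*U*(5 + U)/7)*(U + 33) = (v - 2*U*(5 + U)/7)*(33 + U) = (33 + U)*(v - 2*U*(5 + U)/7))
1/(m*(-134 - 150) + z(2, -269)) = 1/(-2*(-134 - 150) + (33*2 - 330/7*(-269) - 76/7*(-269)² - 2/7*(-269)³ - 269*2)) = 1/(-2*(-284) + (66 + 88770/7 - 76/7*72361 - 2/7*(-19465109) - 538)) = 1/(568 + (66 + 88770/7 - 5499436/7 + 38930218/7 - 538)) = 1/(568 + 33516248/7) = 1/(33520224/7) = 7/33520224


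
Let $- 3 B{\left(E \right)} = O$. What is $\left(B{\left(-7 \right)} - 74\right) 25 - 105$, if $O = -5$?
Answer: $- \frac{5740}{3} \approx -1913.3$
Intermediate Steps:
$B{\left(E \right)} = \frac{5}{3}$ ($B{\left(E \right)} = \left(- \frac{1}{3}\right) \left(-5\right) = \frac{5}{3}$)
$\left(B{\left(-7 \right)} - 74\right) 25 - 105 = \left(\frac{5}{3} - 74\right) 25 - 105 = \left(- \frac{217}{3}\right) 25 - 105 = - \frac{5425}{3} - 105 = - \frac{5740}{3}$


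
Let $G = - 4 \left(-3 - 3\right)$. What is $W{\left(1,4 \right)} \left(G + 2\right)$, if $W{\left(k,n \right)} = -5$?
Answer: $-130$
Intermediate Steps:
$G = 24$ ($G = \left(-4\right) \left(-6\right) = 24$)
$W{\left(1,4 \right)} \left(G + 2\right) = - 5 \left(24 + 2\right) = \left(-5\right) 26 = -130$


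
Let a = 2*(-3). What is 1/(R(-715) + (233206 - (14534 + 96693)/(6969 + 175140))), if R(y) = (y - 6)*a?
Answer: 182109/43256603761 ≈ 4.2100e-6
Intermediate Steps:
a = -6
R(y) = 36 - 6*y (R(y) = (y - 6)*(-6) = (-6 + y)*(-6) = 36 - 6*y)
1/(R(-715) + (233206 - (14534 + 96693)/(6969 + 175140))) = 1/((36 - 6*(-715)) + (233206 - (14534 + 96693)/(6969 + 175140))) = 1/((36 + 4290) + (233206 - 111227/182109)) = 1/(4326 + (233206 - 111227/182109)) = 1/(4326 + 42468800227/182109) = 1/(43256603761/182109) = 182109/43256603761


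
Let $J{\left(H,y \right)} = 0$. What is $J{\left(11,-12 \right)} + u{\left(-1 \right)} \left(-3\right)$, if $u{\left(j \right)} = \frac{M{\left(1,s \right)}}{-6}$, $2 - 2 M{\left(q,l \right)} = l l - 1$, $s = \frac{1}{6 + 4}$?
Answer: $\frac{299}{400} \approx 0.7475$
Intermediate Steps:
$s = \frac{1}{10} \approx 0.1$
$M{\left(q,l \right)} = \frac{3}{2} - \frac{l^{2}}{2}$ ($M{\left(q,l \right)} = 1 - \frac{l l - 1}{2} = 1 - \frac{l^{2} - 1}{2} = 1 - \frac{-1 + l^{2}}{2} = 1 - \left(- \frac{1}{2} + \frac{l^{2}}{2}\right) = \frac{3}{2} - \frac{l^{2}}{2}$)
$u{\left(j \right)} = - \frac{299}{1200}$ ($u{\left(j \right)} = \frac{\frac{3}{2} - \frac{1}{2 \cdot 100}}{-6} = \left(\frac{3}{2} - \frac{1}{200}\right) \left(- \frac{1}{6}\right) = \frac{299}{200} \left(- \frac{1}{6}\right) = - \frac{299}{1200}$)
$J{\left(11,-12 \right)} + u{\left(-1 \right)} \left(-3\right) = 0 - - \frac{299}{400} = 0 + \frac{299}{400} = \frac{299}{400}$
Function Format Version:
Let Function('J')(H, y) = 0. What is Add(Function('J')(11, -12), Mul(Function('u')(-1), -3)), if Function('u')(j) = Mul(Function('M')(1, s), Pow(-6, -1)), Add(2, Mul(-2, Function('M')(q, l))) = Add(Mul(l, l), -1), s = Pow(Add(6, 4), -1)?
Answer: Rational(299, 400) ≈ 0.74750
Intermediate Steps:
s = Rational(1, 10) (s = Pow(10, -1) = Rational(1, 10) ≈ 0.10000)
Function('M')(q, l) = Add(Rational(3, 2), Mul(Rational(-1, 2), Pow(l, 2))) (Function('M')(q, l) = Add(1, Mul(Rational(-1, 2), Add(Mul(l, l), -1))) = Add(1, Mul(Rational(-1, 2), Add(Pow(l, 2), -1))) = Add(1, Mul(Rational(-1, 2), Add(-1, Pow(l, 2)))) = Add(1, Add(Rational(1, 2), Mul(Rational(-1, 2), Pow(l, 2)))) = Add(Rational(3, 2), Mul(Rational(-1, 2), Pow(l, 2))))
Function('u')(j) = Rational(-299, 1200) (Function('u')(j) = Mul(Add(Rational(3, 2), Mul(Rational(-1, 2), Pow(Rational(1, 10), 2))), Pow(-6, -1)) = Mul(Add(Rational(3, 2), Mul(Rational(-1, 2), Rational(1, 100))), Rational(-1, 6)) = Mul(Add(Rational(3, 2), Rational(-1, 200)), Rational(-1, 6)) = Mul(Rational(299, 200), Rational(-1, 6)) = Rational(-299, 1200))
Add(Function('J')(11, -12), Mul(Function('u')(-1), -3)) = Add(0, Mul(Rational(-299, 1200), -3)) = Add(0, Rational(299, 400)) = Rational(299, 400)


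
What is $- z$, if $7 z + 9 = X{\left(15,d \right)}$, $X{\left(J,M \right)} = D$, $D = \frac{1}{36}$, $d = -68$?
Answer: $\frac{323}{252} \approx 1.2817$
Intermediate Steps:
$D = \frac{1}{36} \approx 0.027778$
$X{\left(J,M \right)} = \frac{1}{36}$
$z = - \frac{323}{252}$ ($z = - \frac{9}{7} + \frac{1}{7} \cdot \frac{1}{36} = - \frac{9}{7} + \frac{1}{252} = - \frac{323}{252} \approx -1.2817$)
$- z = \left(-1\right) \left(- \frac{323}{252}\right) = \frac{323}{252}$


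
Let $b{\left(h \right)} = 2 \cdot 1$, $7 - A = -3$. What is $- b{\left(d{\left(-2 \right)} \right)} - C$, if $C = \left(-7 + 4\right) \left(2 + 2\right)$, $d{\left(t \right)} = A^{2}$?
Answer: $10$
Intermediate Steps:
$A = 10$ ($A = 7 - -3 = 7 + 3 = 10$)
$d{\left(t \right)} = 100$ ($d{\left(t \right)} = 10^{2} = 100$)
$b{\left(h \right)} = 2$
$C = -12$ ($C = \left(-3\right) 4 = -12$)
$- b{\left(d{\left(-2 \right)} \right)} - C = \left(-1\right) 2 - -12 = -2 + 12 = 10$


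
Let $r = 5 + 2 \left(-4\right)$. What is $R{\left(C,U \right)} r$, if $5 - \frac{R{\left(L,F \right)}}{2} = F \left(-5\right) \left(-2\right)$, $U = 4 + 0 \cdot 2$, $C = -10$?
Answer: $210$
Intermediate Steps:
$r = -3$ ($r = 5 - 8 = -3$)
$U = 4$ ($U = 4 + 0 = 4$)
$R{\left(L,F \right)} = 10 - 20 F$ ($R{\left(L,F \right)} = 10 - 2 F \left(-5\right) \left(-2\right) = 10 - 2 - 5 F \left(-2\right) = 10 - 2 \cdot 10 F = 10 - 20 F$)
$R{\left(C,U \right)} r = \left(10 - 80\right) \left(-3\right) = \left(-70\right) \left(-3\right) = 210$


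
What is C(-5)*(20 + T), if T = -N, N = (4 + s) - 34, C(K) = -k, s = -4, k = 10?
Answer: -540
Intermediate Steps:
C(K) = -10 (C(K) = -1*10 = -10)
N = -34 (N = (4 - 4) - 34 = 0 - 34 = -34)
T = 34 (T = -1*(-34) = 34)
C(-5)*(20 + T) = -10*(20 + 34) = -10*54 = -540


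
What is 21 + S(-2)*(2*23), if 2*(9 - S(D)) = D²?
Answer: 343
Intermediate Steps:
S(D) = 9 - D²/2
21 + S(-2)*(2*23) = 21 + (9 - ½*(-2)²)*(2*23) = 21 + (9 - ½*4)*46 = 21 + (9 - 2)*46 = 21 + 7*46 = 21 + 322 = 343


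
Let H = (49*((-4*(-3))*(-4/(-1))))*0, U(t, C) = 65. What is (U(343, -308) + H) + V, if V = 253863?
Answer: 253928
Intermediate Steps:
H = 0 (H = (49*(12*(-4*(-1))))*0 = (49*(12*4))*0 = (49*48)*0 = 2352*0 = 0)
(U(343, -308) + H) + V = (65 + 0) + 253863 = 65 + 253863 = 253928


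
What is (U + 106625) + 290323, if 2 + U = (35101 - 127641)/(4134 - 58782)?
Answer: 5423099387/13662 ≈ 3.9695e+5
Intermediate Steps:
U = -4189/13662 (U = -2 + (35101 - 127641)/(4134 - 58782) = -2 - 92540/(-54648) = -2 - 92540*(-1/54648) = -2 + 23135/13662 = -4189/13662 ≈ -0.30662)
(U + 106625) + 290323 = (-4189/13662 + 106625) + 290323 = 1456706561/13662 + 290323 = 5423099387/13662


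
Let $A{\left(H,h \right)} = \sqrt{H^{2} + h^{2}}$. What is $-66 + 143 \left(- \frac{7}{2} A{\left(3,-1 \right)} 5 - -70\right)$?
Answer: $9944 - \frac{5005 \sqrt{10}}{2} \approx 2030.4$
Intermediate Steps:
$-66 + 143 \left(- \frac{7}{2} A{\left(3,-1 \right)} 5 - -70\right) = -66 + 143 \left(- \frac{7}{2} \sqrt{3^{2} + \left(-1\right)^{2}} \cdot 5 - -70\right) = -66 + 143 \left(\left(-7\right) \frac{1}{2} \sqrt{9 + 1} \cdot 5 + 70\right) = -66 + 143 \left(- \frac{7 \sqrt{10} \cdot 5}{2} + 70\right) = -66 + 143 \left(- \frac{7 \cdot 5 \sqrt{10}}{2} + 70\right) = -66 + 143 \left(- \frac{35 \sqrt{10}}{2} + 70\right) = -66 + 143 \left(70 - \frac{35 \sqrt{10}}{2}\right) = -66 + \left(10010 - \frac{5005 \sqrt{10}}{2}\right) = 9944 - \frac{5005 \sqrt{10}}{2}$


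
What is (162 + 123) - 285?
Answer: 0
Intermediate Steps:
(162 + 123) - 285 = 285 - 285 = 0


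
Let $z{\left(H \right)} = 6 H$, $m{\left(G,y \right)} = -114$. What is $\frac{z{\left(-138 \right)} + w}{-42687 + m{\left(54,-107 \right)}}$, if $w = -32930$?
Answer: $\frac{33758}{42801} \approx 0.78872$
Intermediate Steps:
$\frac{z{\left(-138 \right)} + w}{-42687 + m{\left(54,-107 \right)}} = \frac{6 \left(-138\right) - 32930}{-42687 - 114} = \frac{-828 - 32930}{-42801} = \left(-33758\right) \left(- \frac{1}{42801}\right) = \frac{33758}{42801}$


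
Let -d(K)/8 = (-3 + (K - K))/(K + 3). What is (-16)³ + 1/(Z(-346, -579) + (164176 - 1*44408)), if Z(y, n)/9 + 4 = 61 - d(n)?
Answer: -3941380088/962251 ≈ -4096.0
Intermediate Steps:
d(K) = 24/(3 + K) (d(K) = -8*(-3 + (K - K))/(K + 3) = -8*(-3 + 0)/(3 + K) = -(-24)/(3 + K) = 24/(3 + K))
Z(y, n) = 513 - 216/(3 + n) (Z(y, n) = -36 + 9*(61 - 24/(3 + n)) = -36 + (549 - 216/(3 + n)) = 513 - 216/(3 + n))
(-16)³ + 1/(Z(-346, -579) + (164176 - 1*44408)) = (-16)³ + 1/(27*(49 + 19*(-579))/(3 - 579) + (164176 - 1*44408)) = -4096 + 1/(27*(49 - 11001)/(-576) + (164176 - 44408)) = -4096 + 1/(27*(-1/576)*(-10952) + 119768) = -4096 + 1/(4107/8 + 119768) = -4096 + 1/(962251/8) = -4096 + 8/962251 = -3941380088/962251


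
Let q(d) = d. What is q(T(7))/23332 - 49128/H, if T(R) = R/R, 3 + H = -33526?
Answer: 1146288025/782298628 ≈ 1.4653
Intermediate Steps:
H = -33529 (H = -3 - 33526 = -33529)
T(R) = 1
q(T(7))/23332 - 49128/H = 1/23332 - 49128/(-33529) = 1*(1/23332) - 49128*(-1/33529) = 1/23332 + 49128/33529 = 1146288025/782298628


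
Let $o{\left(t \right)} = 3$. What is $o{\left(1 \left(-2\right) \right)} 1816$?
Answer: $5448$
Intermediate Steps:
$o{\left(1 \left(-2\right) \right)} 1816 = 3 \cdot 1816 = 5448$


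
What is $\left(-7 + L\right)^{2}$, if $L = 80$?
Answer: $5329$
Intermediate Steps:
$\left(-7 + L\right)^{2} = \left(-7 + 80\right)^{2} = 73^{2} = 5329$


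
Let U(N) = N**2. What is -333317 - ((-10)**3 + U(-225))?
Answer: -382942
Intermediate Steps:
-333317 - ((-10)**3 + U(-225)) = -333317 - ((-10)**3 + (-225)**2) = -333317 - (-1000 + 50625) = -333317 - 1*49625 = -333317 - 49625 = -382942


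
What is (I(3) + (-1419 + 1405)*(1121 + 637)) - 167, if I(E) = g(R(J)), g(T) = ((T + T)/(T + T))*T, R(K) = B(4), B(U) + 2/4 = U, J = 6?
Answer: -49551/2 ≈ -24776.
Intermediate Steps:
B(U) = -½ + U
R(K) = 7/2 (R(K) = -½ + 4 = 7/2)
g(T) = T (g(T) = ((2*T)/((2*T)))*T = ((2*T)*(1/(2*T)))*T = 1*T = T)
I(E) = 7/2
(I(3) + (-1419 + 1405)*(1121 + 637)) - 167 = (7/2 + (-1419 + 1405)*(1121 + 637)) - 167 = (7/2 - 14*1758) - 167 = (7/2 - 24612) - 167 = -49217/2 - 167 = -49551/2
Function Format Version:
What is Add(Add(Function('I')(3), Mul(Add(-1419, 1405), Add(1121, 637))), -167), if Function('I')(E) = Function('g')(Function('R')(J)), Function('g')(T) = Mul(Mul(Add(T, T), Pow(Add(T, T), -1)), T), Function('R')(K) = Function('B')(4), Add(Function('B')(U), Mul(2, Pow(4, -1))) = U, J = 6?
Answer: Rational(-49551, 2) ≈ -24776.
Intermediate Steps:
Function('B')(U) = Add(Rational(-1, 2), U)
Function('R')(K) = Rational(7, 2) (Function('R')(K) = Add(Rational(-1, 2), 4) = Rational(7, 2))
Function('g')(T) = T (Function('g')(T) = Mul(Mul(Mul(2, T), Pow(Mul(2, T), -1)), T) = Mul(Mul(Mul(2, T), Mul(Rational(1, 2), Pow(T, -1))), T) = Mul(1, T) = T)
Function('I')(E) = Rational(7, 2)
Add(Add(Function('I')(3), Mul(Add(-1419, 1405), Add(1121, 637))), -167) = Add(Add(Rational(7, 2), Mul(Add(-1419, 1405), Add(1121, 637))), -167) = Add(Add(Rational(7, 2), Mul(-14, 1758)), -167) = Add(Add(Rational(7, 2), -24612), -167) = Add(Rational(-49217, 2), -167) = Rational(-49551, 2)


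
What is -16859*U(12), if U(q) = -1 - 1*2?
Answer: 50577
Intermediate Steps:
U(q) = -3 (U(q) = -1 - 2 = -3)
-16859*U(12) = -16859*(-3) = 50577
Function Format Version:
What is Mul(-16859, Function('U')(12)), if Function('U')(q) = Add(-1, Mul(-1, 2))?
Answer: 50577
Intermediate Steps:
Function('U')(q) = -3 (Function('U')(q) = Add(-1, -2) = -3)
Mul(-16859, Function('U')(12)) = Mul(-16859, -3) = 50577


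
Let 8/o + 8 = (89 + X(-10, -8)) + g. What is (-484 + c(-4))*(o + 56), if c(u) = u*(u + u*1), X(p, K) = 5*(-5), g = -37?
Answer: -484544/19 ≈ -25502.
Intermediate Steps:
X(p, K) = -25
o = 8/19 (o = 8/(-8 + ((89 - 25) - 37)) = 8/(-8 + (64 - 37)) = 8/(-8 + 27) = 8/19 ≈ 0.42105)
c(u) = 2*u² (c(u) = u*(u + u) = u*(2*u) = 2*u²)
(-484 + c(-4))*(o + 56) = (-484 + 2*(-4)²)*(8/19 + 56) = (-484 + 2*16)*(1072/19) = (-484 + 32)*(1072/19) = -452*1072/19 = -484544/19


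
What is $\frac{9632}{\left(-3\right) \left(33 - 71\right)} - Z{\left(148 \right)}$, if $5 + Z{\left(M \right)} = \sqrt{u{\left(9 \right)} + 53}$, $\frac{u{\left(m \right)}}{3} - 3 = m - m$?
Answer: $\frac{5101}{57} - \sqrt{62} \approx 81.617$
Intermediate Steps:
$u{\left(m \right)} = 9$ ($u{\left(m \right)} = 9 + 3 \left(m - m\right) = 9 + 3 \cdot 0 = 9 + 0 = 9$)
$Z{\left(M \right)} = -5 + \sqrt{62}$ ($Z{\left(M \right)} = -5 + \sqrt{9 + 53} = -5 + \sqrt{62}$)
$\frac{9632}{\left(-3\right) \left(33 - 71\right)} - Z{\left(148 \right)} = \frac{9632}{\left(-3\right) \left(33 - 71\right)} - \left(-5 + \sqrt{62}\right) = \frac{9632}{\left(-3\right) \left(-38\right)} + \left(5 - \sqrt{62}\right) = \frac{9632}{114} + \left(5 - \sqrt{62}\right) = 9632 \cdot \frac{1}{114} + \left(5 - \sqrt{62}\right) = \frac{4816}{57} + \left(5 - \sqrt{62}\right) = \frac{5101}{57} - \sqrt{62}$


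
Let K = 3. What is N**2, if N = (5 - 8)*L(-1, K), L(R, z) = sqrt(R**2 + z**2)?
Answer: 90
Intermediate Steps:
N = -3*sqrt(10) (N = (5 - 8)*sqrt((-1)**2 + 3**2) = -3*sqrt(1 + 9) = -3*sqrt(10) ≈ -9.4868)
N**2 = (-3*sqrt(10))**2 = 90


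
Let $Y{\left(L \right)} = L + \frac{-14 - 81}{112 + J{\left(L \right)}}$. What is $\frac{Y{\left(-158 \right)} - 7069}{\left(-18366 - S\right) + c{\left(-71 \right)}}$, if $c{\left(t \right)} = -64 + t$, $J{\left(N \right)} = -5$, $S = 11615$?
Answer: $\frac{193346}{805603} \approx 0.24$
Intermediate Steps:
$Y{\left(L \right)} = - \frac{95}{107} + L$ ($Y{\left(L \right)} = L + \frac{-14 - 81}{112 - 5} = L - \frac{95}{107} = - \frac{95}{107} + L$)
$\frac{Y{\left(-158 \right)} - 7069}{\left(-18366 - S\right) + c{\left(-71 \right)}} = \frac{\left(- \frac{95}{107} - 158\right) - 7069}{\left(-18366 - 11615\right) - 135} = \frac{- \frac{17001}{107} - 7069}{\left(-18366 - 11615\right) - 135} = - \frac{773384}{107 \left(-29981 - 135\right)} = - \frac{773384}{107 \left(-30116\right)} = \left(- \frac{773384}{107}\right) \left(- \frac{1}{30116}\right) = \frac{193346}{805603}$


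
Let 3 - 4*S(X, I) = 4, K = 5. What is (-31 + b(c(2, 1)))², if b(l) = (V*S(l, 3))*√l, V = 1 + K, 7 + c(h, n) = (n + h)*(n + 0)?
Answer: 952 + 186*I ≈ 952.0 + 186.0*I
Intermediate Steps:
S(X, I) = -¼ (S(X, I) = ¾ - ¼*4 = ¾ - 1 = -¼)
c(h, n) = -7 + n*(h + n) (c(h, n) = -7 + (n + h)*(n + 0) = -7 + (h + n)*n = -7 + n*(h + n))
V = 6 (V = 1 + 5 = 6)
b(l) = -3*√l/2 (b(l) = (6*(-¼))*√l = -3*√l/2)
(-31 + b(c(2, 1)))² = (-31 - 3*√(-7 + 1² + 2*1)/2)² = (-31 - 3*√(-7 + 1 + 2)/2)² = (-31 - 3*I)²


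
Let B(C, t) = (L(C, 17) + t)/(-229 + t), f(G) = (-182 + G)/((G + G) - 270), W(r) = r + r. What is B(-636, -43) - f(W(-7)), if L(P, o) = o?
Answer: -11391/20264 ≈ -0.56213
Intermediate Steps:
W(r) = 2*r
f(G) = (-182 + G)/(-270 + 2*G) (f(G) = (-182 + G)/(2*G - 270) = (-182 + G)/(-270 + 2*G))
B(C, t) = (17 + t)/(-229 + t)
B(-636, -43) - f(W(-7)) = (17 - 43)/(-229 - 43) - (-182 + 2*(-7))/(2*(-135 + 2*(-7))) = -26/(-272) - (-182 - 14)/(2*(-135 - 14)) = -1/272*(-26) - (-196)/(2*(-149)) = 13/136 - (-1)*(-196)/(2*149) = 13/136 - 1*98/149 = 13/136 - 98/149 = -11391/20264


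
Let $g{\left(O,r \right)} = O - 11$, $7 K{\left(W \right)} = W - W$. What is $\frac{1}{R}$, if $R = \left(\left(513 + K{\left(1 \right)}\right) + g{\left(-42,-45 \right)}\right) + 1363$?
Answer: $\frac{1}{1823} \approx 0.00054855$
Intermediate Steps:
$K{\left(W \right)} = 0$ ($K{\left(W \right)} = \frac{W - W}{7} = \frac{1}{7} \cdot 0 = 0$)
$g{\left(O,r \right)} = -11 + O$ ($g{\left(O,r \right)} = O - 11 = -11 + O$)
$R = 1823$ ($R = \left(\left(513 + 0\right) - 53\right) + 1363 = \left(513 - 53\right) + 1363 = 460 + 1363 = 1823$)
$\frac{1}{R} = \frac{1}{1823}$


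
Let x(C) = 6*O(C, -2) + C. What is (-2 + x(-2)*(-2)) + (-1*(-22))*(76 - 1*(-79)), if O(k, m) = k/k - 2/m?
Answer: 3388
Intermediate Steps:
O(k, m) = 1 - 2/m
x(C) = 12 + C (x(C) = 6*((-2 - 2)/(-2)) + C = 6*(-½*(-4)) + C = 6*2 + C = 12 + C)
(-2 + x(-2)*(-2)) + (-1*(-22))*(76 - 1*(-79)) = (-2 + (12 - 2)*(-2)) + (-1*(-22))*(76 - 1*(-79)) = (-2 + 10*(-2)) + 22*(76 + 79) = (-2 - 20) + 22*155 = -22 + 3410 = 3388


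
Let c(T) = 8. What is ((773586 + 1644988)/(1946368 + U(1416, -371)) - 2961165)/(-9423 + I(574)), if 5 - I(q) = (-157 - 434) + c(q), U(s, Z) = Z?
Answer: 5762415787931/17192883495 ≈ 335.16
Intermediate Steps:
I(q) = 588 (I(q) = 5 - ((-157 - 434) + 8) = 5 - (-591 + 8) = 5 - 1*(-583) = 5 + 583 = 588)
((773586 + 1644988)/(1946368 + U(1416, -371)) - 2961165)/(-9423 + I(574)) = ((773586 + 1644988)/(1946368 - 371) - 2961165)/(-9423 + 588) = (2418574/1945997 - 2961165)/(-8835) = (2418574*(1/1945997) - 2961165)*(-1/8835) = (2418574/1945997 - 2961165)*(-1/8835) = -5762415787931/1945997*(-1/8835) = 5762415787931/17192883495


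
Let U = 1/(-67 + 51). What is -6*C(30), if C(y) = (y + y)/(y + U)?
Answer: -5760/479 ≈ -12.025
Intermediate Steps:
U = -1/16 (U = 1/(-16) = -1/16 ≈ -0.062500)
C(y) = 2*y/(-1/16 + y) (C(y) = (y + y)/(y - 1/16) = (2*y)/(-1/16 + y) = 2*y/(-1/16 + y))
-6*C(30) = -192*30/(-1 + 16*30) = -192*30/(-1 + 480) = -192*30/479 = -6*960/479 = -5760/479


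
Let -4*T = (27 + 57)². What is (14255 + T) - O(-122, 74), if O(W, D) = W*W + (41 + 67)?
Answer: -2501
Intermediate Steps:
O(W, D) = 108 + W² (O(W, D) = W² + 108 = 108 + W²)
T = -1764 (T = -(27 + 57)²/4 = -¼*84² = -¼*7056 = -1764)
(14255 + T) - O(-122, 74) = (14255 - 1764) - (108 + (-122)²) = 12491 - (108 + 14884) = 12491 - 1*14992 = 12491 - 14992 = -2501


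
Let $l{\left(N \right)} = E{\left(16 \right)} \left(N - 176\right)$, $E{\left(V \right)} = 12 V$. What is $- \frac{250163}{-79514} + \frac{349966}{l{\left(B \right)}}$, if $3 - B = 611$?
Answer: $\frac{2457334885}{2992270848} \approx 0.82123$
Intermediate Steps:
$B = -608$ ($B = 3 - 611 = -608$)
$l{\left(N \right)} = -33792 + 192 N$ ($l{\left(N \right)} = 12 \cdot 16 \left(N - 176\right) = 192 \left(-176 + N\right) = -33792 + 192 N$)
$- \frac{250163}{-79514} + \frac{349966}{l{\left(B \right)}} = - \frac{250163}{-79514} + \frac{349966}{-33792 + 192 \left(-608\right)} = \left(-250163\right) \left(- \frac{1}{79514}\right) + \frac{349966}{-33792 - 116736} = \frac{250163}{79514} + \frac{349966}{-150528} = \frac{250163}{79514} + 349966 \left(- \frac{1}{150528}\right) = \frac{250163}{79514} - \frac{174983}{75264} = \frac{2457334885}{2992270848}$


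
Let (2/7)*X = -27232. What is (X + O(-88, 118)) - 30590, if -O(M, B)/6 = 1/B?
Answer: -7428221/59 ≈ -1.2590e+5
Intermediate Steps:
O(M, B) = -6/B
X = -95312 (X = (7/2)*(-27232) = -95312)
(X + O(-88, 118)) - 30590 = (-95312 - 6/118) - 30590 = (-95312 - 6*1/118) - 30590 = (-95312 - 3/59) - 30590 = -5623411/59 - 30590 = -7428221/59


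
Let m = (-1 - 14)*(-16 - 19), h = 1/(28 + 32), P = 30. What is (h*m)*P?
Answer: 525/2 ≈ 262.50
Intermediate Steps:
h = 1/60 ≈ 0.016667
m = 525 (m = -15*(-35) = 525)
(h*m)*P = ((1/60)*525)*30 = (35/4)*30 = 525/2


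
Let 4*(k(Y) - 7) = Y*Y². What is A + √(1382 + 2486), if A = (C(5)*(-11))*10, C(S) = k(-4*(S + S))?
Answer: 1759230 + 2*√967 ≈ 1.7593e+6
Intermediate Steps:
k(Y) = 7 + Y³/4 (k(Y) = 7 + (Y*Y²)/4 = 7 + Y³/4)
C(S) = 7 - 128*S³ (C(S) = 7 + (-4*(S + S))³/4 = 7 + (-8*S)³/4 = 7 + (-512*S³)/4 = 7 - 128*S³)
A = 1759230 (A = ((7 - 128*5³)*(-11))*10 = ((7 - 128*125)*(-11))*10 = ((7 - 16000)*(-11))*10 = -15993*(-11)*10 = 175923*10 = 1759230)
A + √(1382 + 2486) = 1759230 + √(1382 + 2486) = 1759230 + √3868 = 1759230 + 2*√967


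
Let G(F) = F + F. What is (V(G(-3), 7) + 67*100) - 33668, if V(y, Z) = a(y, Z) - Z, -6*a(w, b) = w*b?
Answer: -26968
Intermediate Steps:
G(F) = 2*F
a(w, b) = -b*w/6 (a(w, b) = -w*b/6 = -b*w/6)
V(y, Z) = -Z - Z*y/6 (V(y, Z) = -Z*y/6 - Z = -Z - Z*y/6)
(V(G(-3), 7) + 67*100) - 33668 = ((⅙)*7*(-6 - 2*(-3)) + 67*100) - 33668 = ((⅙)*7*(-6 - 1*(-6)) + 6700) - 33668 = ((⅙)*7*(-6 + 6) + 6700) - 33668 = ((⅙)*7*0 + 6700) - 33668 = (0 + 6700) - 33668 = 6700 - 33668 = -26968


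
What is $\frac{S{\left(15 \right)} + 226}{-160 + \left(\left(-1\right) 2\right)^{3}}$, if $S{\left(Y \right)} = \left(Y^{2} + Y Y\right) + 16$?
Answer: $- \frac{173}{42} \approx -4.119$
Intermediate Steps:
$S{\left(Y \right)} = 16 + 2 Y^{2}$ ($S{\left(Y \right)} = \left(Y^{2} + Y^{2}\right) + 16 = 2 Y^{2} + 16 = 16 + 2 Y^{2}$)
$\frac{S{\left(15 \right)} + 226}{-160 + \left(\left(-1\right) 2\right)^{3}} = \frac{\left(16 + 2 \cdot 15^{2}\right) + 226}{-160 + \left(\left(-1\right) 2\right)^{3}} = \frac{\left(16 + 2 \cdot 225\right) + 226}{-160 + \left(-2\right)^{3}} = \frac{\left(16 + 450\right) + 226}{-160 - 8} = \frac{466 + 226}{-168} = 692 \left(- \frac{1}{168}\right) = - \frac{173}{42}$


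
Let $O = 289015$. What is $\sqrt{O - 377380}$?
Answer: $i \sqrt{88365} \approx 297.26 i$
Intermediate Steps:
$\sqrt{O - 377380} = \sqrt{289015 - 377380} = \sqrt{-88365} = i \sqrt{88365}$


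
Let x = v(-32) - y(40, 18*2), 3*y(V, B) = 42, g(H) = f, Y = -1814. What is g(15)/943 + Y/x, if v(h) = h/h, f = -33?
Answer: 1710173/12259 ≈ 139.50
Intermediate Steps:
v(h) = 1
g(H) = -33
y(V, B) = 14 (y(V, B) = (1/3)*42 = 14)
x = -13 (x = 1 - 1*14 = 1 - 14 = -13)
g(15)/943 + Y/x = -33/943 - 1814/(-13) = -33*1/943 - 1814*(-1/13) = -33/943 + 1814/13 = 1710173/12259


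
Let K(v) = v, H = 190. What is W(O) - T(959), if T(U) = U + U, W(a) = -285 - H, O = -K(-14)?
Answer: -2393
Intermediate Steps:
O = 14 (O = -1*(-14) = 14)
W(a) = -475 (W(a) = -285 - 1*190 = -285 - 190 = -475)
T(U) = 2*U
W(O) - T(959) = -475 - 2*959 = -475 - 1*1918 = -475 - 1918 = -2393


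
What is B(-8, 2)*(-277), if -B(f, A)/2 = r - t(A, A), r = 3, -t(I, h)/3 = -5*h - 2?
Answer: -18282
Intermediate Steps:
t(I, h) = 6 + 15*h (t(I, h) = -3*(-5*h - 2) = -3*(-2 - 5*h) = 6 + 15*h)
B(f, A) = 6 + 30*A (B(f, A) = -2*(3 - (6 + 15*A)) = -2*(3 + (-6 - 15*A)) = -2*(-3 - 15*A) = 6 + 30*A)
B(-8, 2)*(-277) = (6 + 30*2)*(-277) = (6 + 60)*(-277) = 66*(-277) = -18282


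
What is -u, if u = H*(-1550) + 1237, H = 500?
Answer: 773763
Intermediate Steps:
u = -773763 (u = 500*(-1550) + 1237 = -775000 + 1237 = -773763)
-u = -1*(-773763) = 773763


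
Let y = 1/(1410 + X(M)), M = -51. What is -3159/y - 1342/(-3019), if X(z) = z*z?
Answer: -38252989889/3019 ≈ -1.2671e+7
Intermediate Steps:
X(z) = z²
y = 1/4011 (y = 1/(1410 + (-51)²) = 1/(1410 + 2601) = 1/4011 ≈ 0.00024931)
-3159/y - 1342/(-3019) = -3159/1/4011 - 1342/(-3019) = -3159*4011 - 1342*(-1/3019) = -12670749 + 1342/3019 = -38252989889/3019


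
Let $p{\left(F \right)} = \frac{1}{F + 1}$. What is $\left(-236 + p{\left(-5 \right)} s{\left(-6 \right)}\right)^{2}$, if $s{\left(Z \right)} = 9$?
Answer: $\frac{908209}{16} \approx 56763.0$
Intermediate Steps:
$p{\left(F \right)} = \frac{1}{1 + F}$
$\left(-236 + p{\left(-5 \right)} s{\left(-6 \right)}\right)^{2} = \left(-236 + \frac{1}{1 - 5} \cdot 9\right)^{2} = \left(-236 + \frac{1}{-4} \cdot 9\right)^{2} = \left(-236 - \frac{9}{4}\right)^{2} = \left(- \frac{953}{4}\right)^{2} = \frac{908209}{16}$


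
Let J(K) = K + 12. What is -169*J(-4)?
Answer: -1352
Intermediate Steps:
J(K) = 12 + K
-169*J(-4) = -169*(12 - 4) = -169*8 = -1352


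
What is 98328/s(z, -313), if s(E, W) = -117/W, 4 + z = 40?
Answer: 10258888/39 ≈ 2.6305e+5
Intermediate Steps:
z = 36 (z = -4 + 40 = 36)
98328/s(z, -313) = 98328/((-117/(-313))) = 98328/((-117*(-1/313))) = 98328/(117/313) = 98328*(313/117) = 10258888/39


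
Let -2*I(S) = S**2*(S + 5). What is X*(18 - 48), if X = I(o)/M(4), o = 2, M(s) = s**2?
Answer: 105/4 ≈ 26.250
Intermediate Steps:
I(S) = -S**2*(5 + S)/2 (I(S) = -S**2*(S + 5)/2 = -S**2*(5 + S)/2)
X = -7/8 (X = ((1/2)*2**2*(-5 - 1*2))/(4**2) = ((1/2)*4*(-5 - 2))/16 = ((1/2)*4*(-7))*(1/16) = -14*1/16 = -7/8 ≈ -0.87500)
X*(18 - 48) = -7*(18 - 48)/8 = -7/8*(-30) = 105/4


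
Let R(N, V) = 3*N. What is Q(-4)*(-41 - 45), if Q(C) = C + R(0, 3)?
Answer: 344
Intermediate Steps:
Q(C) = C (Q(C) = C + 3*0 = C + 0 = C)
Q(-4)*(-41 - 45) = -4*(-41 - 45) = -4*(-86) = 344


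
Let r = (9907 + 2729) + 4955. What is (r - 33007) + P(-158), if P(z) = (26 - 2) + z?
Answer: -15550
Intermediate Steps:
P(z) = 24 + z
r = 17591 (r = 12636 + 4955 = 17591)
(r - 33007) + P(-158) = (17591 - 33007) + (24 - 158) = -15416 - 134 = -15550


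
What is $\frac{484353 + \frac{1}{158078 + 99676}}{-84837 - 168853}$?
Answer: $- \frac{124843923163}{65389612260} \approx -1.9092$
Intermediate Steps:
$\frac{484353 + \frac{1}{158078 + 99676}}{-84837 - 168853} = \frac{484353 + \frac{1}{257754}}{-253690} = \left(484353 + \frac{1}{257754}\right) \left(- \frac{1}{253690}\right) = \frac{124843923163}{257754} \left(- \frac{1}{253690}\right) = - \frac{124843923163}{65389612260}$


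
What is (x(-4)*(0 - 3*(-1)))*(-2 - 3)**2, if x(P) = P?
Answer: -300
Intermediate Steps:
(x(-4)*(0 - 3*(-1)))*(-2 - 3)**2 = (-4*(0 - 3*(-1)))*(-2 - 3)**2 = -4*(0 + 3)*(-5)**2 = -4*3*25 = -12*25 = -300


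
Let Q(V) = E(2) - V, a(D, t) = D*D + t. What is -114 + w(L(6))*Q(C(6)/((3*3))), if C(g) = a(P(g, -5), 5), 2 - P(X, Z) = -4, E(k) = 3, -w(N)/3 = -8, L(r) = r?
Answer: -454/3 ≈ -151.33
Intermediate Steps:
w(N) = 24 (w(N) = -3*(-8) = 24)
P(X, Z) = 6 (P(X, Z) = 2 - 1*(-4) = 2 + 4 = 6)
a(D, t) = t + D² (a(D, t) = D² + t = t + D²)
C(g) = 41 (C(g) = 5 + 6² = 5 + 36 = 41)
Q(V) = 3 - V
-114 + w(L(6))*Q(C(6)/((3*3))) = -114 + 24*(3 - 41/(3*3)) = -114 + 24*(3 - 41/9) = -114 + 24*(-14/9) = -114 - 112/3 = -454/3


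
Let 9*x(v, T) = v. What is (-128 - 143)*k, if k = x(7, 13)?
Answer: -1897/9 ≈ -210.78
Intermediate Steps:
x(v, T) = v/9
k = 7/9 (k = (⅑)*7 = 7/9 ≈ 0.77778)
(-128 - 143)*k = (-128 - 143)*(7/9) = -271*7/9 = -1897/9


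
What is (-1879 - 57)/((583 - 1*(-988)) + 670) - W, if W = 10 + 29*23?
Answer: -1519093/2241 ≈ -677.86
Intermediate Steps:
W = 677 (W = 10 + 667 = 677)
(-1879 - 57)/((583 - 1*(-988)) + 670) - W = (-1879 - 57)/((583 - 1*(-988)) + 670) - 1*677 = -1936/((583 + 988) + 670) - 677 = -1936/(1571 + 670) - 677 = -1936/2241 - 677 = -1519093/2241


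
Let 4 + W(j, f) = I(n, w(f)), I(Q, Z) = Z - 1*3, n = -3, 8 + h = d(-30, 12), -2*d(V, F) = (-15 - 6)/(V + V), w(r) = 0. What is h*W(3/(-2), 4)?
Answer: 2289/40 ≈ 57.225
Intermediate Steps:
d(V, F) = 21/(4*V) (d(V, F) = -(-15 - 6)/(2*(V + V)) = -(-21)/(2*(2*V)) = -(-21)*1/(2*V)/2 = -(-21)/(4*V) = 21/(4*V))
h = -327/40 (h = -8 + (21/4)/(-30) = -8 + (21/4)*(-1/30) = -8 - 7/40 = -327/40 ≈ -8.1750)
I(Q, Z) = -3 + Z (I(Q, Z) = Z - 3 = -3 + Z)
W(j, f) = -7 (W(j, f) = -4 + (-3 + 0) = -4 - 3 = -7)
h*W(3/(-2), 4) = -327/40*(-7) = 2289/40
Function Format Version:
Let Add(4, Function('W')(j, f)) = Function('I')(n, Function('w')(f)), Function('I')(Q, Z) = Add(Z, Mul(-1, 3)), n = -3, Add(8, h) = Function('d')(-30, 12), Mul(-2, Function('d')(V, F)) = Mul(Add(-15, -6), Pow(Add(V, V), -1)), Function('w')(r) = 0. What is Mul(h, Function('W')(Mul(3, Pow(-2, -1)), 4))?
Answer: Rational(2289, 40) ≈ 57.225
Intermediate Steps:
Function('d')(V, F) = Mul(Rational(21, 4), Pow(V, -1)) (Function('d')(V, F) = Mul(Rational(-1, 2), Mul(Add(-15, -6), Pow(Add(V, V), -1))) = Mul(Rational(-1, 2), Mul(-21, Pow(Mul(2, V), -1))) = Mul(Rational(-1, 2), Mul(-21, Mul(Rational(1, 2), Pow(V, -1)))) = Mul(Rational(-1, 2), Mul(Rational(-21, 2), Pow(V, -1))) = Mul(Rational(21, 4), Pow(V, -1)))
h = Rational(-327, 40) (h = Add(-8, Mul(Rational(21, 4), Pow(-30, -1))) = Add(-8, Mul(Rational(21, 4), Rational(-1, 30))) = Add(-8, Rational(-7, 40)) = Rational(-327, 40) ≈ -8.1750)
Function('I')(Q, Z) = Add(-3, Z) (Function('I')(Q, Z) = Add(Z, -3) = Add(-3, Z))
Function('W')(j, f) = -7 (Function('W')(j, f) = Add(-4, Add(-3, 0)) = Add(-4, -3) = -7)
Mul(h, Function('W')(Mul(3, Pow(-2, -1)), 4)) = Mul(Rational(-327, 40), -7) = Rational(2289, 40)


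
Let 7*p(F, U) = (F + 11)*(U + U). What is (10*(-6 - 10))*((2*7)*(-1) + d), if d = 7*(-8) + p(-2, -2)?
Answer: 84160/7 ≈ 12023.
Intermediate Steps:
p(F, U) = 2*U*(11 + F)/7 (p(F, U) = ((F + 11)*(U + U))/7 = ((11 + F)*(2*U))/7 = (2*U*(11 + F))/7 = 2*U*(11 + F)/7)
d = -428/7 (d = 7*(-8) + (2/7)*(-2)*(11 - 2) = -56 + (2/7)*(-2)*9 = -56 - 36/7 = -428/7 ≈ -61.143)
(10*(-6 - 10))*((2*7)*(-1) + d) = (10*(-6 - 10))*((2*7)*(-1) - 428/7) = (10*(-16))*(14*(-1) - 428/7) = -160*(-14 - 428/7) = -160*(-526/7) = 84160/7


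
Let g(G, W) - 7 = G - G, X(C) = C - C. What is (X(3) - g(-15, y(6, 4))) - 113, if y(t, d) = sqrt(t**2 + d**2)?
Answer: -120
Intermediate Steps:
X(C) = 0
y(t, d) = sqrt(d**2 + t**2)
g(G, W) = 7 (g(G, W) = 7 + (G - G) = 7 + 0 = 7)
(X(3) - g(-15, y(6, 4))) - 113 = (0 - 1*7) - 113 = (0 - 7) - 113 = -7 - 113 = -120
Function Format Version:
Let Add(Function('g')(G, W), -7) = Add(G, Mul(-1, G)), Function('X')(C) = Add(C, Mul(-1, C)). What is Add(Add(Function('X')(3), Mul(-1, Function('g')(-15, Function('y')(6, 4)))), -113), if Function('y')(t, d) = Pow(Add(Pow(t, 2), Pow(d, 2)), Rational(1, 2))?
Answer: -120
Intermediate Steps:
Function('X')(C) = 0
Function('y')(t, d) = Pow(Add(Pow(d, 2), Pow(t, 2)), Rational(1, 2))
Function('g')(G, W) = 7 (Function('g')(G, W) = Add(7, Add(G, Mul(-1, G))) = Add(7, 0) = 7)
Add(Add(Function('X')(3), Mul(-1, Function('g')(-15, Function('y')(6, 4)))), -113) = Add(Add(0, Mul(-1, 7)), -113) = Add(Add(0, -7), -113) = Add(-7, -113) = -120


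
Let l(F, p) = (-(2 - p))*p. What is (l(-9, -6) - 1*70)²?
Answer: 484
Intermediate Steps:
l(F, p) = p*(-2 + p) (l(F, p) = (-2 + p)*p = p*(-2 + p))
(l(-9, -6) - 1*70)² = (-6*(-2 - 6) - 1*70)² = (-6*(-8) - 70)² = (48 - 70)² = (-22)² = 484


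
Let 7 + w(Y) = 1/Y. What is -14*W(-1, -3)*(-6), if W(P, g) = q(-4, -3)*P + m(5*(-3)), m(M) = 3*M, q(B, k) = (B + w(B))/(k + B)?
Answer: -3915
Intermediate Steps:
w(Y) = -7 + 1/Y
q(B, k) = (-7 + B + 1/B)/(B + k) (q(B, k) = (B + (-7 + 1/B))/(k + B) = (-7 + B + 1/B)/(B + k))
W(P, g) = -45 + 45*P/28 (W(P, g) = ((1 - 4*(-7 - 4))/((-4)*(-4 - 3)))*P + 3*(5*(-3)) = (-1/4*(1 - 4*(-11))/(-7))*P + 3*(-15) = (-1/4*(-1/7)*(1 + 44))*P - 45 = (-1/4*(-1/7)*45)*P - 45 = 45*P/28 - 45 = -45 + 45*P/28)
-14*W(-1, -3)*(-6) = -14*(-45 + (45/28)*(-1))*(-6) = -14*(-45 - 45/28)*(-6) = -(-1305)*(-6)/2 = -14*3915/14 = -3915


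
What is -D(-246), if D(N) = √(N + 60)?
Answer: -I*√186 ≈ -13.638*I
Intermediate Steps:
D(N) = √(60 + N)
-D(-246) = -√(60 - 246) = -√(-186) = -I*√186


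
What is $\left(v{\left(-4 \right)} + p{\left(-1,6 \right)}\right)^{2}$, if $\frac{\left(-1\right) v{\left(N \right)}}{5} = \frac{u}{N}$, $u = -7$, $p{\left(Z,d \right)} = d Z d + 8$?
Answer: $\frac{21609}{16} \approx 1350.6$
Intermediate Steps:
$p{\left(Z,d \right)} = 8 + Z d^{2}$ ($p{\left(Z,d \right)} = Z d d + 8 = Z d^{2} + 8 = 8 + Z d^{2}$)
$v{\left(N \right)} = \frac{35}{N}$ ($v{\left(N \right)} = - 5 \left(- \frac{7}{N}\right) = \frac{35}{N}$)
$\left(v{\left(-4 \right)} + p{\left(-1,6 \right)}\right)^{2} = \left(\frac{35}{-4} + \left(8 - 6^{2}\right)\right)^{2} = \left(35 \left(- \frac{1}{4}\right) + \left(8 - 36\right)\right)^{2} = \left(- \frac{35}{4} + \left(8 - 36\right)\right)^{2} = \left(- \frac{35}{4} - 28\right)^{2} = \left(- \frac{147}{4}\right)^{2} = \frac{21609}{16}$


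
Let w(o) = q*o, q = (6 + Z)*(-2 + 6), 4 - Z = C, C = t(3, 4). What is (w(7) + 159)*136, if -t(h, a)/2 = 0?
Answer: 59704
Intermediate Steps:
t(h, a) = 0 (t(h, a) = -2*0 = 0)
C = 0
Z = 4 (Z = 4 - 1*0 = 4 + 0 = 4)
q = 40 (q = (6 + 4)*(-2 + 6) = 10*4 = 40)
w(o) = 40*o
(w(7) + 159)*136 = (40*7 + 159)*136 = (280 + 159)*136 = 439*136 = 59704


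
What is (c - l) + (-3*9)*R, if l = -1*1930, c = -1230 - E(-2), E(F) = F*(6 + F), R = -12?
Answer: 1032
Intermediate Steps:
c = -1222 (c = -1230 - (-2)*(6 - 2) = -1230 - (-2)*4 = -1230 - 1*(-8) = -1230 + 8 = -1222)
l = -1930
(c - l) + (-3*9)*R = (-1222 - 1*(-1930)) - 3*9*(-12) = (-1222 + 1930) - 27*(-12) = 708 + 324 = 1032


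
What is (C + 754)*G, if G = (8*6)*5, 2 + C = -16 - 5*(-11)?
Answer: 189840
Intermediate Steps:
C = 37 (C = -2 + (-16 - 5*(-11)) = -2 + (-16 + 55) = -2 + 39 = 37)
G = 240 (G = 48*5 = 240)
(C + 754)*G = (37 + 754)*240 = 791*240 = 189840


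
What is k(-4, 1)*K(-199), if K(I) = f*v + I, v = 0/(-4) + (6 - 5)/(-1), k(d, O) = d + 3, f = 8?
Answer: 207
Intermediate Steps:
k(d, O) = 3 + d
v = -1 (v = 0*(-¼) + 1*(-1) = 0 - 1 = -1)
K(I) = -8 + I (K(I) = 8*(-1) + I = -8 + I)
k(-4, 1)*K(-199) = (3 - 4)*(-8 - 199) = -1*(-207) = 207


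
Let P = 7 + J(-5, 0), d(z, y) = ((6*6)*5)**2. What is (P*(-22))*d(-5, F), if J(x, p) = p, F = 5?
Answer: -4989600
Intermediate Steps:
d(z, y) = 32400 (d(z, y) = (36*5)**2 = 180**2 = 32400)
P = 7 (P = 7 + 0 = 7)
(P*(-22))*d(-5, F) = (7*(-22))*32400 = -154*32400 = -4989600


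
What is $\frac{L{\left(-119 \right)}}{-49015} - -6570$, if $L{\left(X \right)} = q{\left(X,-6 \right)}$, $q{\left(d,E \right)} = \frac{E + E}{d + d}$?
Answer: $\frac{38321397444}{5832785} \approx 6570.0$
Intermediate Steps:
$q{\left(d,E \right)} = \frac{E}{d}$ ($q{\left(d,E \right)} = \frac{2 E}{2 d} = 2 E \frac{1}{2 d} = \frac{E}{d}$)
$L{\left(X \right)} = - \frac{6}{X}$
$\frac{L{\left(-119 \right)}}{-49015} - -6570 = \frac{\left(-6\right) \frac{1}{-119}}{-49015} - -6570 = \left(-6\right) \left(- \frac{1}{119}\right) \left(- \frac{1}{49015}\right) + 6570 = \frac{6}{119} \left(- \frac{1}{49015}\right) + 6570 = - \frac{6}{5832785} + 6570 = \frac{38321397444}{5832785}$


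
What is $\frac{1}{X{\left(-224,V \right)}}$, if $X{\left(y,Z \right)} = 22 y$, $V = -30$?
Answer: $- \frac{1}{4928} \approx -0.00020292$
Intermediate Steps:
$\frac{1}{X{\left(-224,V \right)}} = \frac{1}{22 \left(-224\right)} = \frac{1}{-4928} = - \frac{1}{4928}$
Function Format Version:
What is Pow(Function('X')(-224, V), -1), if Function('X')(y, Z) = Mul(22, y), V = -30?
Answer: Rational(-1, 4928) ≈ -0.00020292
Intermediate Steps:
Pow(Function('X')(-224, V), -1) = Pow(Mul(22, -224), -1) = Pow(-4928, -1) = Rational(-1, 4928)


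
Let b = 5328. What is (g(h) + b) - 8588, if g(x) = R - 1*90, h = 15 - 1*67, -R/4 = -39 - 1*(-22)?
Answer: -3282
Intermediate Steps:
R = 68 (R = -4*(-39 - 1*(-22)) = -4*(-39 + 22) = -4*(-17) = 68)
h = -52 (h = 15 - 67 = -52)
g(x) = -22 (g(x) = 68 - 1*90 = 68 - 90 = -22)
(g(h) + b) - 8588 = (-22 + 5328) - 8588 = 5306 - 8588 = -3282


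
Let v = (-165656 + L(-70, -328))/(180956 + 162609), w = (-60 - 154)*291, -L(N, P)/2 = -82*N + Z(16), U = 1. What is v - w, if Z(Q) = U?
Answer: 21394989672/343565 ≈ 62274.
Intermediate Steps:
Z(Q) = 1
L(N, P) = -2 + 164*N (L(N, P) = -2*(-82*N + 1) = -2*(1 - 82*N) = -2 + 164*N)
w = -62274 (w = -214*291 = -62274)
v = -177138/343565 (v = (-165656 + (-2 + 164*(-70)))/(180956 + 162609) = (-165656 + (-2 - 11480))/343565 = (-165656 - 11482)*(1/343565) = -177138*1/343565 = -177138/343565 ≈ -0.51559)
v - w = -177138/343565 - 1*(-62274) = -177138/343565 + 62274 = 21394989672/343565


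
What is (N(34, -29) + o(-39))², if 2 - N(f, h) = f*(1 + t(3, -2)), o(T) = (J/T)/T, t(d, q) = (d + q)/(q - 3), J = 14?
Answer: 36701363776/57836025 ≈ 634.58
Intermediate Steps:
t(d, q) = (d + q)/(-3 + q)
o(T) = 14/T² (o(T) = (14/T)/T = 14/T²)
N(f, h) = 2 - 4*f/5 (N(f, h) = 2 - f*(1 + (3 - 2)/(-3 - 2)) = 2 - f*(1 + 1/(-5)) = 2 - f*(1 - ⅕*1) = 2 - f*(1 - ⅕) = 2 - f*4/5 = 2 - 4*f/5)
(N(34, -29) + o(-39))² = ((2 - ⅘*34) + 14/(-39)²)² = ((2 - 136/5) + 14*(1/1521))² = (-126/5 + 14/1521)² = (-191576/7605)² = 36701363776/57836025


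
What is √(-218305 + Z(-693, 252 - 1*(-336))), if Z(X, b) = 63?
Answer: I*√218242 ≈ 467.16*I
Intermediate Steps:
√(-218305 + Z(-693, 252 - 1*(-336))) = √(-218305 + 63) = √(-218242) = I*√218242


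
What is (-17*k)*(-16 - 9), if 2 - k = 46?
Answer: -18700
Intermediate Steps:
k = -44 (k = 2 - 1*46 = 2 - 46 = -44)
(-17*k)*(-16 - 9) = (-17*(-44))*(-16 - 9) = 748*(-25) = -18700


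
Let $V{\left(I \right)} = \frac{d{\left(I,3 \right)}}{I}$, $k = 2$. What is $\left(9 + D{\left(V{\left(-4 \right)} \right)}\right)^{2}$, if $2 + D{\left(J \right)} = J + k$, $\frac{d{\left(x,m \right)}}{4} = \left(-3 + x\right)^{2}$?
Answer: $1600$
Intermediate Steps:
$d{\left(x,m \right)} = 4 \left(-3 + x\right)^{2}$
$V{\left(I \right)} = \frac{4 \left(-3 + I\right)^{2}}{I}$
$D{\left(J \right)} = J$ ($D{\left(J \right)} = -2 + \left(J + 2\right) = -2 + \left(2 + J\right) = J$)
$\left(9 + D{\left(V{\left(-4 \right)} \right)}\right)^{2} = \left(9 + \frac{4 \left(-3 - 4\right)^{2}}{-4}\right)^{2} = \left(9 + 4 \left(- \frac{1}{4}\right) \left(-7\right)^{2}\right)^{2} = \left(9 + 4 \left(- \frac{1}{4}\right) 49\right)^{2} = \left(9 - 49\right)^{2} = \left(-40\right)^{2} = 1600$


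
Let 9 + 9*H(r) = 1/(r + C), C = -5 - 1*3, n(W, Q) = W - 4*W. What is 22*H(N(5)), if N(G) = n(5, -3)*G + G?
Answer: -7733/351 ≈ -22.031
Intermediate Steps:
n(W, Q) = -3*W
C = -8 (C = -5 - 3 = -8)
N(G) = -14*G (N(G) = (-3*5)*G + G = -15*G + G = -14*G)
H(r) = -1 + 1/(9*(-8 + r)) (H(r) = -1 + 1/(9*(r - 8)) = -1 + 1/(9*(-8 + r)))
22*H(N(5)) = 22*((73/9 - (-14)*5)/(-8 - 14*5)) = 22*((73/9 - 1*(-70))/(-8 - 70)) = 22*((73/9 + 70)/(-78)) = 22*(-1/78*703/9) = 22*(-703/702) = -7733/351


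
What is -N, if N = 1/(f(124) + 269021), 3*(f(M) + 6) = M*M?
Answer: -3/822421 ≈ -3.6478e-6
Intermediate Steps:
f(M) = -6 + M²/3 (f(M) = -6 + (M*M)/3 = -6 + M²/3)
N = 3/822421 (N = 1/((-6 + (⅓)*124²) + 269021) = 1/((-6 + (⅓)*15376) + 269021) = 1/((-6 + 15376/3) + 269021) = 1/(15358/3 + 269021) = 1/(822421/3) = 3/822421 ≈ 3.6478e-6)
-N = -1*3/822421 = -3/822421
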